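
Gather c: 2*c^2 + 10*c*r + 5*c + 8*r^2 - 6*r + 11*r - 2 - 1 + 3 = 2*c^2 + c*(10*r + 5) + 8*r^2 + 5*r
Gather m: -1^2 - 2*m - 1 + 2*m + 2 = 0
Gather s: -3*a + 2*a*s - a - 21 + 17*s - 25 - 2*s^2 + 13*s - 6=-4*a - 2*s^2 + s*(2*a + 30) - 52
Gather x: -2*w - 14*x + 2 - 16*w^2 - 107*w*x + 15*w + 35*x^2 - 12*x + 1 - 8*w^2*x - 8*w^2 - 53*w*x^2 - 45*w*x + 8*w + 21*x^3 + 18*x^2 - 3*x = -24*w^2 + 21*w + 21*x^3 + x^2*(53 - 53*w) + x*(-8*w^2 - 152*w - 29) + 3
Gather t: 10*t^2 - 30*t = 10*t^2 - 30*t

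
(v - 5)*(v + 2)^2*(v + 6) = v^4 + 5*v^3 - 22*v^2 - 116*v - 120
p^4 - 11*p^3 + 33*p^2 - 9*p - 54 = (p - 6)*(p - 3)^2*(p + 1)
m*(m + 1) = m^2 + m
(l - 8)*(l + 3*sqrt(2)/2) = l^2 - 8*l + 3*sqrt(2)*l/2 - 12*sqrt(2)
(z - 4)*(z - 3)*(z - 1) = z^3 - 8*z^2 + 19*z - 12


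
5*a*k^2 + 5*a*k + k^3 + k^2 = k*(5*a + k)*(k + 1)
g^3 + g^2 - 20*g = g*(g - 4)*(g + 5)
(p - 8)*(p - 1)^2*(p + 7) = p^4 - 3*p^3 - 53*p^2 + 111*p - 56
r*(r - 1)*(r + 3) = r^3 + 2*r^2 - 3*r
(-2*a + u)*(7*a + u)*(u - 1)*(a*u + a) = -14*a^3*u^2 + 14*a^3 + 5*a^2*u^3 - 5*a^2*u + a*u^4 - a*u^2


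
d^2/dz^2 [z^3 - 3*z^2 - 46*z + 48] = 6*z - 6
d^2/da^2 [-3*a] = 0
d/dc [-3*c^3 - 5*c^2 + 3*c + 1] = -9*c^2 - 10*c + 3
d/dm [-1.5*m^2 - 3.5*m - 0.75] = -3.0*m - 3.5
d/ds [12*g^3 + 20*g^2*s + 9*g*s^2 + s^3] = 20*g^2 + 18*g*s + 3*s^2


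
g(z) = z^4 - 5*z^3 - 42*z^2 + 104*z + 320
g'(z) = 4*z^3 - 15*z^2 - 84*z + 104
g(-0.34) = 279.99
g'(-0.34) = 130.67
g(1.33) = 375.39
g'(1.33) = -24.84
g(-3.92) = -195.76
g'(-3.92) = -38.16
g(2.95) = 208.67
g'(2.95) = -171.65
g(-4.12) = -183.60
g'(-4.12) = -84.27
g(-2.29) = -50.87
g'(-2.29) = 169.66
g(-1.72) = 51.06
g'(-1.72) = 183.75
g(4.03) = -6.49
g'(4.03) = -216.33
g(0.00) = 320.00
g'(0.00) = 104.00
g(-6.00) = 560.00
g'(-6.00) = -796.00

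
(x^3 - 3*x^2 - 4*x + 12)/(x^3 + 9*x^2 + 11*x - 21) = (x^3 - 3*x^2 - 4*x + 12)/(x^3 + 9*x^2 + 11*x - 21)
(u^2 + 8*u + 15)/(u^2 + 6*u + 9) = (u + 5)/(u + 3)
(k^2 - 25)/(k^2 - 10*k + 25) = (k + 5)/(k - 5)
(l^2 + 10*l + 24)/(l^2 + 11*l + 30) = (l + 4)/(l + 5)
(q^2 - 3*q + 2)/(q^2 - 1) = (q - 2)/(q + 1)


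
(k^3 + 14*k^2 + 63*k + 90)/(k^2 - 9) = (k^2 + 11*k + 30)/(k - 3)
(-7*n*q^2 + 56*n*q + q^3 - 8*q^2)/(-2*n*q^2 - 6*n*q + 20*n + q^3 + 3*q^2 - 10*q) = q*(7*n*q - 56*n - q^2 + 8*q)/(2*n*q^2 + 6*n*q - 20*n - q^3 - 3*q^2 + 10*q)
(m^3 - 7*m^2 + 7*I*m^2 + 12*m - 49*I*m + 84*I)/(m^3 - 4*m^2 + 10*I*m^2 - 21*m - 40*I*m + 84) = (m - 3)/(m + 3*I)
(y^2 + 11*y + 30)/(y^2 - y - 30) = (y + 6)/(y - 6)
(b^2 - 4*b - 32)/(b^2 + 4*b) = (b - 8)/b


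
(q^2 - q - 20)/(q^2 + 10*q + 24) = (q - 5)/(q + 6)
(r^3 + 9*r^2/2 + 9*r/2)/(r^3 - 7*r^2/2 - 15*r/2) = (r + 3)/(r - 5)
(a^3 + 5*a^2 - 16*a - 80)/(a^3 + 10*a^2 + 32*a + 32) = (a^2 + a - 20)/(a^2 + 6*a + 8)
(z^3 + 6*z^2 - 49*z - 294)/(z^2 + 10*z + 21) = (z^2 - z - 42)/(z + 3)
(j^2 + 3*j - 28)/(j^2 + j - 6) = (j^2 + 3*j - 28)/(j^2 + j - 6)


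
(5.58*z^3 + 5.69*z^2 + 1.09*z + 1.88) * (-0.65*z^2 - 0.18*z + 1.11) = -3.627*z^5 - 4.7029*z^4 + 4.4611*z^3 + 4.8977*z^2 + 0.8715*z + 2.0868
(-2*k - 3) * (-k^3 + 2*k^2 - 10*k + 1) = 2*k^4 - k^3 + 14*k^2 + 28*k - 3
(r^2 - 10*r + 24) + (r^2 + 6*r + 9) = 2*r^2 - 4*r + 33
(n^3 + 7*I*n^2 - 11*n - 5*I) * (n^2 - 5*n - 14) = n^5 - 5*n^4 + 7*I*n^4 - 25*n^3 - 35*I*n^3 + 55*n^2 - 103*I*n^2 + 154*n + 25*I*n + 70*I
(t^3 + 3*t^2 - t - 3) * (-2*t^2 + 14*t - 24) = -2*t^5 + 8*t^4 + 20*t^3 - 80*t^2 - 18*t + 72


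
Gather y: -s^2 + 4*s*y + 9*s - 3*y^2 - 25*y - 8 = -s^2 + 9*s - 3*y^2 + y*(4*s - 25) - 8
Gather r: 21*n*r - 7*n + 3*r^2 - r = -7*n + 3*r^2 + r*(21*n - 1)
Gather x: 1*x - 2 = x - 2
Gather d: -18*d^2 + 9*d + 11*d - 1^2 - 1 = -18*d^2 + 20*d - 2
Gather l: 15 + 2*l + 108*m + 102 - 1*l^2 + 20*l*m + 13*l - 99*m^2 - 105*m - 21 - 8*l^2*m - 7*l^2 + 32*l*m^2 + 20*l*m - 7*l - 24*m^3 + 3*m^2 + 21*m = l^2*(-8*m - 8) + l*(32*m^2 + 40*m + 8) - 24*m^3 - 96*m^2 + 24*m + 96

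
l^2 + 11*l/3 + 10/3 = (l + 5/3)*(l + 2)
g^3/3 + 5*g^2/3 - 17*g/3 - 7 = (g/3 + 1/3)*(g - 3)*(g + 7)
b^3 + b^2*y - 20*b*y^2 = b*(b - 4*y)*(b + 5*y)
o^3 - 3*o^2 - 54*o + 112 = (o - 8)*(o - 2)*(o + 7)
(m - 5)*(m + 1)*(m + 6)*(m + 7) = m^4 + 9*m^3 - 15*m^2 - 233*m - 210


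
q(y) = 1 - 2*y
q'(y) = -2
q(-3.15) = 7.30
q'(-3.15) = -2.00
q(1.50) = -2.00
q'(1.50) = -2.00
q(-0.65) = 2.30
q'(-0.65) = -2.00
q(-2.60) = 6.20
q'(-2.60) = -2.00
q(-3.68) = 8.36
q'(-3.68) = -2.00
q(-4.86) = 10.72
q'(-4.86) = -2.00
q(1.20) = -1.40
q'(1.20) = -2.00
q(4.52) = -8.04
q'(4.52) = -2.00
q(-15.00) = 31.00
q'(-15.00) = -2.00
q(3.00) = -5.00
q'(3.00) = -2.00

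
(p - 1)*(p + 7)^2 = p^3 + 13*p^2 + 35*p - 49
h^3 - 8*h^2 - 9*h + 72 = (h - 8)*(h - 3)*(h + 3)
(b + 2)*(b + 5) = b^2 + 7*b + 10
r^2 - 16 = (r - 4)*(r + 4)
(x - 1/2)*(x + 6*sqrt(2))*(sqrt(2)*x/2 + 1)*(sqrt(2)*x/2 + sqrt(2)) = x^4/2 + 3*x^3/4 + 7*sqrt(2)*x^3/2 + 11*x^2/2 + 21*sqrt(2)*x^2/4 - 7*sqrt(2)*x/2 + 9*x - 6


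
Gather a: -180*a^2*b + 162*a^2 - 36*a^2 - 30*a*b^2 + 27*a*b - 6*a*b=a^2*(126 - 180*b) + a*(-30*b^2 + 21*b)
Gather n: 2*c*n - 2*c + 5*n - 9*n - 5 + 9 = -2*c + n*(2*c - 4) + 4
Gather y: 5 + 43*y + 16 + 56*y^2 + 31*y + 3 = 56*y^2 + 74*y + 24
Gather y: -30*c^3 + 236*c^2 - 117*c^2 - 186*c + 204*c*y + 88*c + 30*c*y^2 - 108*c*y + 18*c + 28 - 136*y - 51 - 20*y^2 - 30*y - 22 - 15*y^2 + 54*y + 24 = -30*c^3 + 119*c^2 - 80*c + y^2*(30*c - 35) + y*(96*c - 112) - 21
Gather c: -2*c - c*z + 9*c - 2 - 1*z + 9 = c*(7 - z) - z + 7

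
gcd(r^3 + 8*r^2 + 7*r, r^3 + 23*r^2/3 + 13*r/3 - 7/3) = r^2 + 8*r + 7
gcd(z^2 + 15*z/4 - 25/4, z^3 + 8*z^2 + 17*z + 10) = z + 5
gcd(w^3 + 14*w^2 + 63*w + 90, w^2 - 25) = w + 5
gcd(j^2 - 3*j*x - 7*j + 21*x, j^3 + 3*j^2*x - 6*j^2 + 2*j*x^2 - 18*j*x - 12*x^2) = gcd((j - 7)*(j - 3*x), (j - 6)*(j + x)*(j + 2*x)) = 1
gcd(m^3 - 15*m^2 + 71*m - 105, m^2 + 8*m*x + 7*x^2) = 1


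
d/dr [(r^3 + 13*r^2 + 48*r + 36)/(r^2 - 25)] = (r^4 - 123*r^2 - 722*r - 1200)/(r^4 - 50*r^2 + 625)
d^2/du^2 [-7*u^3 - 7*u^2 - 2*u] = -42*u - 14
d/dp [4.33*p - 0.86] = 4.33000000000000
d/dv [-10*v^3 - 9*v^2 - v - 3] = -30*v^2 - 18*v - 1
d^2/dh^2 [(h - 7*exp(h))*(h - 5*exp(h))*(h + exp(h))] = -11*h^2*exp(h) + 92*h*exp(2*h) - 44*h*exp(h) + 6*h + 315*exp(3*h) + 92*exp(2*h) - 22*exp(h)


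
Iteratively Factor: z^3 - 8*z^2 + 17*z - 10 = (z - 5)*(z^2 - 3*z + 2) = (z - 5)*(z - 1)*(z - 2)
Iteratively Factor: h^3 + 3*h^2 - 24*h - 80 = (h + 4)*(h^2 - h - 20) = (h - 5)*(h + 4)*(h + 4)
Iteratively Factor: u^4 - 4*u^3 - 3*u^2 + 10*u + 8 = (u - 2)*(u^3 - 2*u^2 - 7*u - 4) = (u - 4)*(u - 2)*(u^2 + 2*u + 1) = (u - 4)*(u - 2)*(u + 1)*(u + 1)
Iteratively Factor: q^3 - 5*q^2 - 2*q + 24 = (q - 3)*(q^2 - 2*q - 8) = (q - 3)*(q + 2)*(q - 4)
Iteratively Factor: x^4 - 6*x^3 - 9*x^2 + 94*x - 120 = (x + 4)*(x^3 - 10*x^2 + 31*x - 30) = (x - 2)*(x + 4)*(x^2 - 8*x + 15) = (x - 3)*(x - 2)*(x + 4)*(x - 5)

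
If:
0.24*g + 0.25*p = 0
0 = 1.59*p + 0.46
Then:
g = 0.30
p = -0.29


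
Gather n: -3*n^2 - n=-3*n^2 - n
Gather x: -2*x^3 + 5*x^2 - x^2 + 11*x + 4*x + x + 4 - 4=-2*x^3 + 4*x^2 + 16*x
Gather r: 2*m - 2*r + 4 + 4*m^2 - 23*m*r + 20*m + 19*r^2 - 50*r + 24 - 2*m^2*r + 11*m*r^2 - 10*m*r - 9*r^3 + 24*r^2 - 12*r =4*m^2 + 22*m - 9*r^3 + r^2*(11*m + 43) + r*(-2*m^2 - 33*m - 64) + 28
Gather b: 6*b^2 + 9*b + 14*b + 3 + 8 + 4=6*b^2 + 23*b + 15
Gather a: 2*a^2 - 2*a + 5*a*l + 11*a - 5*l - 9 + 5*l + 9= 2*a^2 + a*(5*l + 9)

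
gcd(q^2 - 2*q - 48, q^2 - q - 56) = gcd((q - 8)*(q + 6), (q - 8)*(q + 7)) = q - 8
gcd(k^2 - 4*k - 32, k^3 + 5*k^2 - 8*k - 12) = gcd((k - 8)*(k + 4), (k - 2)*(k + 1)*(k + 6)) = 1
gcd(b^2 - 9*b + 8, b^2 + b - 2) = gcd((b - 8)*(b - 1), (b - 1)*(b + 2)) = b - 1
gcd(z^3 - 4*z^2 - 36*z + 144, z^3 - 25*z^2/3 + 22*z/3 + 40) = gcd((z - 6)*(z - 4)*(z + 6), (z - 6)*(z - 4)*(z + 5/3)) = z^2 - 10*z + 24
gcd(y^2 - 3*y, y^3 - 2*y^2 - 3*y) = y^2 - 3*y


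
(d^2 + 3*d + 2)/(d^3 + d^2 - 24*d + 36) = (d^2 + 3*d + 2)/(d^3 + d^2 - 24*d + 36)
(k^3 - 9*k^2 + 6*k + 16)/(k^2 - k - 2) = k - 8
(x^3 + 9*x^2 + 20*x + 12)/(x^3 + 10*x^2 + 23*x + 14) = (x + 6)/(x + 7)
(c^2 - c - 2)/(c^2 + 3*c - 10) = (c + 1)/(c + 5)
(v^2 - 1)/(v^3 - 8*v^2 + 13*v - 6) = (v + 1)/(v^2 - 7*v + 6)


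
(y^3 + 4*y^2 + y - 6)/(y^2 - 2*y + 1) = (y^2 + 5*y + 6)/(y - 1)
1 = 1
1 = 1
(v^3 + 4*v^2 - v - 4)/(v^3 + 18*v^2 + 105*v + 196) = (v^2 - 1)/(v^2 + 14*v + 49)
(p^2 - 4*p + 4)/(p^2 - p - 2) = (p - 2)/(p + 1)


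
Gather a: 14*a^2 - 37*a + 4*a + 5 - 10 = 14*a^2 - 33*a - 5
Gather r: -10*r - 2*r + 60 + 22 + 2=84 - 12*r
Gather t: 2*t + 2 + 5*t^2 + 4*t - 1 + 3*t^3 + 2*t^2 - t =3*t^3 + 7*t^2 + 5*t + 1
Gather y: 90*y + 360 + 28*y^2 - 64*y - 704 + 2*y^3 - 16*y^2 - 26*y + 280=2*y^3 + 12*y^2 - 64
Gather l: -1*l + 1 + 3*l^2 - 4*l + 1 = 3*l^2 - 5*l + 2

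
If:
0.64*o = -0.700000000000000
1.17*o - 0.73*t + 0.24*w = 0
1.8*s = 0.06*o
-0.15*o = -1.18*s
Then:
No Solution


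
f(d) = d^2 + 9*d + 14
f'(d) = 2*d + 9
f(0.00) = 14.00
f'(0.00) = 9.00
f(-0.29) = 11.47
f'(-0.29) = 8.42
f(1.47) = 29.39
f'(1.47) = 11.94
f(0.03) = 14.27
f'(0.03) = 9.06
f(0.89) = 22.80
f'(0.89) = 10.78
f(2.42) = 41.64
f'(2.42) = 13.84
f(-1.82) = 0.93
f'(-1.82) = 5.36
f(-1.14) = 5.04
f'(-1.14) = 6.72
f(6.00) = 104.00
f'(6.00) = 21.00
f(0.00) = 14.00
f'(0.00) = 9.00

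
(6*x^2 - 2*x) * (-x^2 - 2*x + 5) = -6*x^4 - 10*x^3 + 34*x^2 - 10*x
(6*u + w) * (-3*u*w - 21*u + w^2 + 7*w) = -18*u^2*w - 126*u^2 + 3*u*w^2 + 21*u*w + w^3 + 7*w^2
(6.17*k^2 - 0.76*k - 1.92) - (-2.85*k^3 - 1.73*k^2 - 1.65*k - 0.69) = 2.85*k^3 + 7.9*k^2 + 0.89*k - 1.23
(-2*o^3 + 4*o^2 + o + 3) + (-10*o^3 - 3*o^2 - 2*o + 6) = -12*o^3 + o^2 - o + 9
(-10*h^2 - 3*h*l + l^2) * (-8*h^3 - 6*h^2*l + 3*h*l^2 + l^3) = 80*h^5 + 84*h^4*l - 20*h^3*l^2 - 25*h^2*l^3 + l^5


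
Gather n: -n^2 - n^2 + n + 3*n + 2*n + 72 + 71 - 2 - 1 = -2*n^2 + 6*n + 140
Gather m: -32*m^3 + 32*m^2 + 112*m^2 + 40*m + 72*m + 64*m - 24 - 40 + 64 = -32*m^3 + 144*m^2 + 176*m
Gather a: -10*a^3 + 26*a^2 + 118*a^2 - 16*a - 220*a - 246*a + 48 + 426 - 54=-10*a^3 + 144*a^2 - 482*a + 420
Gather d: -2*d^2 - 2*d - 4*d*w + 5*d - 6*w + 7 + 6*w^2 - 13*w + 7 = -2*d^2 + d*(3 - 4*w) + 6*w^2 - 19*w + 14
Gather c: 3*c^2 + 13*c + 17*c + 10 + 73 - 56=3*c^2 + 30*c + 27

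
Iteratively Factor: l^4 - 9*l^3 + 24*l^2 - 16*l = (l - 4)*(l^3 - 5*l^2 + 4*l) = (l - 4)*(l - 1)*(l^2 - 4*l) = (l - 4)^2*(l - 1)*(l)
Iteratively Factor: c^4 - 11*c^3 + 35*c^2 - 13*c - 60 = (c - 3)*(c^3 - 8*c^2 + 11*c + 20) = (c - 5)*(c - 3)*(c^2 - 3*c - 4) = (c - 5)*(c - 4)*(c - 3)*(c + 1)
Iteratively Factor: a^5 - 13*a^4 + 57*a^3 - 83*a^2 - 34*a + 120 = (a - 5)*(a^4 - 8*a^3 + 17*a^2 + 2*a - 24) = (a - 5)*(a - 2)*(a^3 - 6*a^2 + 5*a + 12) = (a - 5)*(a - 4)*(a - 2)*(a^2 - 2*a - 3) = (a - 5)*(a - 4)*(a - 2)*(a + 1)*(a - 3)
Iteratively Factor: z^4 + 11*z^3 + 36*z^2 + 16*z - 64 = (z + 4)*(z^3 + 7*z^2 + 8*z - 16) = (z + 4)^2*(z^2 + 3*z - 4) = (z - 1)*(z + 4)^2*(z + 4)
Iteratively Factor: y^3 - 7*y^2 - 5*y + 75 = (y - 5)*(y^2 - 2*y - 15) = (y - 5)^2*(y + 3)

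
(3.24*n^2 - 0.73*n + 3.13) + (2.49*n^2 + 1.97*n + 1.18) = 5.73*n^2 + 1.24*n + 4.31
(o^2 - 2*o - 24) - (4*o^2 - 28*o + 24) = -3*o^2 + 26*o - 48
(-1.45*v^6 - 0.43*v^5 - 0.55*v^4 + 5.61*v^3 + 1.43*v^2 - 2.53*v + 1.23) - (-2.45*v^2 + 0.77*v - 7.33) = -1.45*v^6 - 0.43*v^5 - 0.55*v^4 + 5.61*v^3 + 3.88*v^2 - 3.3*v + 8.56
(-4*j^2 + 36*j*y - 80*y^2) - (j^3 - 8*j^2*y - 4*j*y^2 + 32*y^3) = -j^3 + 8*j^2*y - 4*j^2 + 4*j*y^2 + 36*j*y - 32*y^3 - 80*y^2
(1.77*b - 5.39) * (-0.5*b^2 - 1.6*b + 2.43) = -0.885*b^3 - 0.137*b^2 + 12.9251*b - 13.0977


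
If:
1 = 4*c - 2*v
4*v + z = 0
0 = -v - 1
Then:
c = -1/4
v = -1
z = 4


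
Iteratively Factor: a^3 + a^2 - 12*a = (a + 4)*(a^2 - 3*a) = a*(a + 4)*(a - 3)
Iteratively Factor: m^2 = (m)*(m)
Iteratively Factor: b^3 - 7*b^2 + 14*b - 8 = (b - 4)*(b^2 - 3*b + 2) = (b - 4)*(b - 1)*(b - 2)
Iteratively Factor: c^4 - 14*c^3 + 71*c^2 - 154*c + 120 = (c - 2)*(c^3 - 12*c^2 + 47*c - 60) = (c - 3)*(c - 2)*(c^2 - 9*c + 20) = (c - 4)*(c - 3)*(c - 2)*(c - 5)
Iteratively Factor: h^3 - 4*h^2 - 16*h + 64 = (h - 4)*(h^2 - 16) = (h - 4)*(h + 4)*(h - 4)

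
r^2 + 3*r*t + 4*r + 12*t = (r + 4)*(r + 3*t)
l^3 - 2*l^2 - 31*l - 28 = (l - 7)*(l + 1)*(l + 4)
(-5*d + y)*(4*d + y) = -20*d^2 - d*y + y^2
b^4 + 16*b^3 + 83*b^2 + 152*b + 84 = (b + 1)*(b + 2)*(b + 6)*(b + 7)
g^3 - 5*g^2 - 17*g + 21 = (g - 7)*(g - 1)*(g + 3)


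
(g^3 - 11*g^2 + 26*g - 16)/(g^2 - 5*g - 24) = (g^2 - 3*g + 2)/(g + 3)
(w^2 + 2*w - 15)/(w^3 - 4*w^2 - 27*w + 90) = 1/(w - 6)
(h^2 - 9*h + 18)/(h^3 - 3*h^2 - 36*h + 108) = 1/(h + 6)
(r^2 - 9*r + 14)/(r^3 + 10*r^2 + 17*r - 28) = (r^2 - 9*r + 14)/(r^3 + 10*r^2 + 17*r - 28)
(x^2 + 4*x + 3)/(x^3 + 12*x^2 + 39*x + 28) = (x + 3)/(x^2 + 11*x + 28)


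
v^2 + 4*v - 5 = (v - 1)*(v + 5)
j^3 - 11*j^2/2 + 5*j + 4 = (j - 4)*(j - 2)*(j + 1/2)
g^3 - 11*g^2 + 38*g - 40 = (g - 5)*(g - 4)*(g - 2)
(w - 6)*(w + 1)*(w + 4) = w^3 - w^2 - 26*w - 24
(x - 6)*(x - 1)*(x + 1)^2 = x^4 - 5*x^3 - 7*x^2 + 5*x + 6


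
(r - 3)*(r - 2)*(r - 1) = r^3 - 6*r^2 + 11*r - 6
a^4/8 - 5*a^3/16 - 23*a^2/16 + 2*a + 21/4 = (a/4 + 1/2)*(a/2 + 1)*(a - 7/2)*(a - 3)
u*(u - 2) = u^2 - 2*u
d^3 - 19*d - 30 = (d - 5)*(d + 2)*(d + 3)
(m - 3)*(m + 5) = m^2 + 2*m - 15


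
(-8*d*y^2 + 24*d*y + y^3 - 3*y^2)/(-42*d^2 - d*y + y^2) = y*(8*d*y - 24*d - y^2 + 3*y)/(42*d^2 + d*y - y^2)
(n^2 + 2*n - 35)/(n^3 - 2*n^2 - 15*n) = (n + 7)/(n*(n + 3))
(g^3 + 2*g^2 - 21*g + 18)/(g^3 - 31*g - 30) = (-g^3 - 2*g^2 + 21*g - 18)/(-g^3 + 31*g + 30)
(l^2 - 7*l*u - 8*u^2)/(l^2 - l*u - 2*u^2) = (-l + 8*u)/(-l + 2*u)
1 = 1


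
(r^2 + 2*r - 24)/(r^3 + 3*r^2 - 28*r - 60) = (r - 4)/(r^2 - 3*r - 10)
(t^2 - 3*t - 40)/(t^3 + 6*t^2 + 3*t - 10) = (t - 8)/(t^2 + t - 2)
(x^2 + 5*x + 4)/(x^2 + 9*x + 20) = (x + 1)/(x + 5)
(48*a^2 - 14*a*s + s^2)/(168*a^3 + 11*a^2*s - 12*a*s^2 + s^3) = (-6*a + s)/(-21*a^2 - 4*a*s + s^2)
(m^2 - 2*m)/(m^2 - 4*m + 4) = m/(m - 2)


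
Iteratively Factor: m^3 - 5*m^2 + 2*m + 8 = (m - 2)*(m^2 - 3*m - 4) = (m - 2)*(m + 1)*(m - 4)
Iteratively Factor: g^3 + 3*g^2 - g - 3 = (g - 1)*(g^2 + 4*g + 3) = (g - 1)*(g + 3)*(g + 1)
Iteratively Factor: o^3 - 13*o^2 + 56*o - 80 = (o - 4)*(o^2 - 9*o + 20) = (o - 5)*(o - 4)*(o - 4)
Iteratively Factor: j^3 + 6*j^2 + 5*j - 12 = (j - 1)*(j^2 + 7*j + 12) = (j - 1)*(j + 4)*(j + 3)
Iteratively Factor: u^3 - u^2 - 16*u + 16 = (u + 4)*(u^2 - 5*u + 4) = (u - 4)*(u + 4)*(u - 1)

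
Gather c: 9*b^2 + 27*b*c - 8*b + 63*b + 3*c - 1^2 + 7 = 9*b^2 + 55*b + c*(27*b + 3) + 6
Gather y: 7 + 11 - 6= 12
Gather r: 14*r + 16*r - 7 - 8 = 30*r - 15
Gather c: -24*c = -24*c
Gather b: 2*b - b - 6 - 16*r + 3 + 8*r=b - 8*r - 3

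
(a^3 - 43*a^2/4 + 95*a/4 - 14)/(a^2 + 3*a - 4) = (a^2 - 39*a/4 + 14)/(a + 4)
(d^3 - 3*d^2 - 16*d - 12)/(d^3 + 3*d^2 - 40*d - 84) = (d + 1)/(d + 7)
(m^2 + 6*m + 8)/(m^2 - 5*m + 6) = (m^2 + 6*m + 8)/(m^2 - 5*m + 6)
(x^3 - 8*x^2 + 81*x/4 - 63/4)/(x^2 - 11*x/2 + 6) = (2*x^2 - 13*x + 21)/(2*(x - 4))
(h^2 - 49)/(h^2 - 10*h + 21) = (h + 7)/(h - 3)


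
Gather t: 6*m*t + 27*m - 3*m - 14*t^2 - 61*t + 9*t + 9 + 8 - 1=24*m - 14*t^2 + t*(6*m - 52) + 16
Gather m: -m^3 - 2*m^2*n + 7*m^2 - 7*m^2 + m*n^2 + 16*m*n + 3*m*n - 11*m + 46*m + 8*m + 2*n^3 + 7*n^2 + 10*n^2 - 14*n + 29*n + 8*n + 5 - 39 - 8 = -m^3 - 2*m^2*n + m*(n^2 + 19*n + 43) + 2*n^3 + 17*n^2 + 23*n - 42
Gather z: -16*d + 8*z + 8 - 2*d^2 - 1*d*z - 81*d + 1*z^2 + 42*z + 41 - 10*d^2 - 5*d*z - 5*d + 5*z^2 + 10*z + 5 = -12*d^2 - 102*d + 6*z^2 + z*(60 - 6*d) + 54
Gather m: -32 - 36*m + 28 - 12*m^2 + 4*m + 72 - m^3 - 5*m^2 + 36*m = -m^3 - 17*m^2 + 4*m + 68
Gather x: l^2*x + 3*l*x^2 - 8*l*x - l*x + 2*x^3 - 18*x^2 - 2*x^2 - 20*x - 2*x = 2*x^3 + x^2*(3*l - 20) + x*(l^2 - 9*l - 22)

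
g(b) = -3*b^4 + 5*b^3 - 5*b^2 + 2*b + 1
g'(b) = -12*b^3 + 15*b^2 - 10*b + 2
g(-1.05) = -16.05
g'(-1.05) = 42.93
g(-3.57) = -784.66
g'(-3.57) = 774.87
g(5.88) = -2729.79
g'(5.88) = -1977.75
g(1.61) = -8.03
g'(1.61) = -25.30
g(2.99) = -143.84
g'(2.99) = -214.57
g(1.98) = -21.94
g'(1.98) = -52.14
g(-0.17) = 0.49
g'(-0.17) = 4.19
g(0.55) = 1.14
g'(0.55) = -0.96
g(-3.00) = -428.00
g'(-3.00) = 491.00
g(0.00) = 1.00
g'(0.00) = 2.00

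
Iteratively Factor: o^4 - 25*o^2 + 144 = (o + 3)*(o^3 - 3*o^2 - 16*o + 48) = (o - 4)*(o + 3)*(o^2 + o - 12) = (o - 4)*(o + 3)*(o + 4)*(o - 3)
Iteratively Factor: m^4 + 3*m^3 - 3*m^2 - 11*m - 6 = (m + 1)*(m^3 + 2*m^2 - 5*m - 6) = (m - 2)*(m + 1)*(m^2 + 4*m + 3) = (m - 2)*(m + 1)*(m + 3)*(m + 1)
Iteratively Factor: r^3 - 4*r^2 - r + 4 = (r - 4)*(r^2 - 1) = (r - 4)*(r + 1)*(r - 1)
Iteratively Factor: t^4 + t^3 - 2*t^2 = (t + 2)*(t^3 - t^2) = (t - 1)*(t + 2)*(t^2) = t*(t - 1)*(t + 2)*(t)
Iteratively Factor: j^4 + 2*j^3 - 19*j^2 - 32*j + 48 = (j + 4)*(j^3 - 2*j^2 - 11*j + 12) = (j - 1)*(j + 4)*(j^2 - j - 12) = (j - 1)*(j + 3)*(j + 4)*(j - 4)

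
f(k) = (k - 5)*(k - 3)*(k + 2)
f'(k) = (k - 5)*(k - 3) + (k - 5)*(k + 2) + (k - 3)*(k + 2)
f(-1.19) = 21.01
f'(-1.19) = 17.53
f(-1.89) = 3.71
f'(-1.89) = 32.40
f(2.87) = 1.35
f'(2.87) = -10.73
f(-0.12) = 30.03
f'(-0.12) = 0.48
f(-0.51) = 28.82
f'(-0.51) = 5.90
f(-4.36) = -162.58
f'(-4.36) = 108.35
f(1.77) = 14.98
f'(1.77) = -12.84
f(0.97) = 24.30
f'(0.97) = -9.82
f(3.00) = 0.00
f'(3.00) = -10.00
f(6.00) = 24.00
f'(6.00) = 35.00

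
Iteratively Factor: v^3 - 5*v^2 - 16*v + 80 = (v - 4)*(v^2 - v - 20) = (v - 5)*(v - 4)*(v + 4)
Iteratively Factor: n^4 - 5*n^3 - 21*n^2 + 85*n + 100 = (n + 4)*(n^3 - 9*n^2 + 15*n + 25) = (n - 5)*(n + 4)*(n^2 - 4*n - 5) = (n - 5)*(n + 1)*(n + 4)*(n - 5)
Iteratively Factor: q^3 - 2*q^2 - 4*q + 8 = (q - 2)*(q^2 - 4) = (q - 2)^2*(q + 2)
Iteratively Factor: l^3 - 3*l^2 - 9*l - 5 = (l + 1)*(l^2 - 4*l - 5) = (l + 1)^2*(l - 5)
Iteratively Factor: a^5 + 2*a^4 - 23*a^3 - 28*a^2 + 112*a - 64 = (a - 4)*(a^4 + 6*a^3 + a^2 - 24*a + 16) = (a - 4)*(a - 1)*(a^3 + 7*a^2 + 8*a - 16) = (a - 4)*(a - 1)^2*(a^2 + 8*a + 16) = (a - 4)*(a - 1)^2*(a + 4)*(a + 4)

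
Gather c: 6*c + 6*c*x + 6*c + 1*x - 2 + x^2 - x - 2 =c*(6*x + 12) + x^2 - 4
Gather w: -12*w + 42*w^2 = 42*w^2 - 12*w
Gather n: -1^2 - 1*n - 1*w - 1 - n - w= -2*n - 2*w - 2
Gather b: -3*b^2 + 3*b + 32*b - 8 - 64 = -3*b^2 + 35*b - 72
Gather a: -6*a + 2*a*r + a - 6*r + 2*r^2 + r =a*(2*r - 5) + 2*r^2 - 5*r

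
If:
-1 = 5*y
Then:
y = -1/5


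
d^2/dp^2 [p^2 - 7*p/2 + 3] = 2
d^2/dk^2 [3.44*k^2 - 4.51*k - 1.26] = 6.88000000000000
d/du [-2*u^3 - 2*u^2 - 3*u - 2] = -6*u^2 - 4*u - 3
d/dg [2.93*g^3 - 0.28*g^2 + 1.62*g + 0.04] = 8.79*g^2 - 0.56*g + 1.62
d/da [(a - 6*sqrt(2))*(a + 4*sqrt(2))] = 2*a - 2*sqrt(2)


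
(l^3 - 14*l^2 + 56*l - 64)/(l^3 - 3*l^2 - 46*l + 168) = (l^2 - 10*l + 16)/(l^2 + l - 42)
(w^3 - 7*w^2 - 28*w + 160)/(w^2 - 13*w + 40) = (w^2 + w - 20)/(w - 5)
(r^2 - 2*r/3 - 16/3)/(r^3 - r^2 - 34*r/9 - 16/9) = 3*(r + 2)/(3*r^2 + 5*r + 2)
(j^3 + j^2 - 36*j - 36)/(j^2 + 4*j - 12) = (j^2 - 5*j - 6)/(j - 2)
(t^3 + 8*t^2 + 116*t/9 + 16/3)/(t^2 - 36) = (t^2 + 2*t + 8/9)/(t - 6)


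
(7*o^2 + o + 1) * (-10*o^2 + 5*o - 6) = -70*o^4 + 25*o^3 - 47*o^2 - o - 6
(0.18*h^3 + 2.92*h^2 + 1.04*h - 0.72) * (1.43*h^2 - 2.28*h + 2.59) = 0.2574*h^5 + 3.7652*h^4 - 4.7042*h^3 + 4.162*h^2 + 4.3352*h - 1.8648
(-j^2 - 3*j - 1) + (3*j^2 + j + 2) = 2*j^2 - 2*j + 1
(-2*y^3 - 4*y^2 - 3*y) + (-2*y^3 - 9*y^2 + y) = -4*y^3 - 13*y^2 - 2*y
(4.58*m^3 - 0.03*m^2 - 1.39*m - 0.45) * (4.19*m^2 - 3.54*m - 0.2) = 19.1902*m^5 - 16.3389*m^4 - 6.6339*m^3 + 3.0411*m^2 + 1.871*m + 0.09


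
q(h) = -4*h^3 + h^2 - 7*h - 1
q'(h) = -12*h^2 + 2*h - 7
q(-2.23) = 63.94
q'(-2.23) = -71.13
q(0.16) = -2.11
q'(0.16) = -6.99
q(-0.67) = 5.34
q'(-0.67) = -13.73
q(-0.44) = 2.61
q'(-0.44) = -10.20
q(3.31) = -158.27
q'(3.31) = -131.85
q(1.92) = -39.07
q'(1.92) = -47.40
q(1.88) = -37.20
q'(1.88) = -45.65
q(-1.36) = 20.43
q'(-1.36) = -31.92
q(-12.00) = 7139.00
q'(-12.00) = -1759.00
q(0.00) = -1.00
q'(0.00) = -7.00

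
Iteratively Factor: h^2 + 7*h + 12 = (h + 4)*(h + 3)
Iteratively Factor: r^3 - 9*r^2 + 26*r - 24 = (r - 4)*(r^2 - 5*r + 6) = (r - 4)*(r - 3)*(r - 2)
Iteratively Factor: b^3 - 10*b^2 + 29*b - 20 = (b - 1)*(b^2 - 9*b + 20) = (b - 4)*(b - 1)*(b - 5)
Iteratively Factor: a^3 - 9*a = (a + 3)*(a^2 - 3*a) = a*(a + 3)*(a - 3)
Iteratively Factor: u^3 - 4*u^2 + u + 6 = (u - 3)*(u^2 - u - 2) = (u - 3)*(u - 2)*(u + 1)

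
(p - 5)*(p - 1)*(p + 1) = p^3 - 5*p^2 - p + 5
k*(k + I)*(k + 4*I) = k^3 + 5*I*k^2 - 4*k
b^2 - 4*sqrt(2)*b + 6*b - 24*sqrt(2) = (b + 6)*(b - 4*sqrt(2))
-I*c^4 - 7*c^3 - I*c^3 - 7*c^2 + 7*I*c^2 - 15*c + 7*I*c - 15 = (c - 5*I)*(c - 3*I)*(c + I)*(-I*c - I)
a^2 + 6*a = a*(a + 6)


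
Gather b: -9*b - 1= -9*b - 1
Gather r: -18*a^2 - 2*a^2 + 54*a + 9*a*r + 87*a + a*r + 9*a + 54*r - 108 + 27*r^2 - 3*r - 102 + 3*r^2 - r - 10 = -20*a^2 + 150*a + 30*r^2 + r*(10*a + 50) - 220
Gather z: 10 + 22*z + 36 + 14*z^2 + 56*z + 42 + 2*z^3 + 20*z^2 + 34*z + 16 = 2*z^3 + 34*z^2 + 112*z + 104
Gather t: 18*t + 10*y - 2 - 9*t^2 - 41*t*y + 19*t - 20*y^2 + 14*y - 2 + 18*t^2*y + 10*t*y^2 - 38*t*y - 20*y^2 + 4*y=t^2*(18*y - 9) + t*(10*y^2 - 79*y + 37) - 40*y^2 + 28*y - 4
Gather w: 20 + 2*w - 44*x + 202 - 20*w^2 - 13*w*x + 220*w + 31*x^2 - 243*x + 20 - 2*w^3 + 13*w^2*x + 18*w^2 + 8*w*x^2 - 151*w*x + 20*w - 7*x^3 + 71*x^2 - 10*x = -2*w^3 + w^2*(13*x - 2) + w*(8*x^2 - 164*x + 242) - 7*x^3 + 102*x^2 - 297*x + 242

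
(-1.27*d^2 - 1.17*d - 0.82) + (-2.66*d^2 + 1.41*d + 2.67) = -3.93*d^2 + 0.24*d + 1.85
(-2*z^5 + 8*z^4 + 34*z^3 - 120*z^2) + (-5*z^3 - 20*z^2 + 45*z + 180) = -2*z^5 + 8*z^4 + 29*z^3 - 140*z^2 + 45*z + 180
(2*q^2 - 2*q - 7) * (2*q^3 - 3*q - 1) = 4*q^5 - 4*q^4 - 20*q^3 + 4*q^2 + 23*q + 7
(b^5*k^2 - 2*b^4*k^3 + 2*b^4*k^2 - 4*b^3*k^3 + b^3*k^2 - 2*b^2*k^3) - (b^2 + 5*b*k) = b^5*k^2 - 2*b^4*k^3 + 2*b^4*k^2 - 4*b^3*k^3 + b^3*k^2 - 2*b^2*k^3 - b^2 - 5*b*k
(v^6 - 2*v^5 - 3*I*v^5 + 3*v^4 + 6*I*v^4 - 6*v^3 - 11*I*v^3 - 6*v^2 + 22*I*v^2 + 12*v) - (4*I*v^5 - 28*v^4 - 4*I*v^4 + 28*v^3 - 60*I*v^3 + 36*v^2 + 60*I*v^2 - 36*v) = v^6 - 2*v^5 - 7*I*v^5 + 31*v^4 + 10*I*v^4 - 34*v^3 + 49*I*v^3 - 42*v^2 - 38*I*v^2 + 48*v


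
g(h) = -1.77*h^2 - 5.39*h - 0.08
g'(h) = -3.54*h - 5.39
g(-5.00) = -17.38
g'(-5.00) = 12.31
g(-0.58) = 2.45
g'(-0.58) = -3.34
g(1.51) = -12.25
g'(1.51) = -10.74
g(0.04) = -0.30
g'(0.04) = -5.53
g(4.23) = -54.55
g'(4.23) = -20.36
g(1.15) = -8.62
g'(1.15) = -9.46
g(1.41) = -11.20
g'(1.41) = -10.38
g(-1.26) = 3.90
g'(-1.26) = -0.93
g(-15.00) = -317.48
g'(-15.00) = 47.71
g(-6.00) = -31.46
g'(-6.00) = 15.85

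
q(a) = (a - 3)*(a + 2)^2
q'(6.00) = 112.00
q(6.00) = 192.00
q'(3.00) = 25.00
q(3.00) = 0.00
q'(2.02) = 8.28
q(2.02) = -15.84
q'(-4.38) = 40.79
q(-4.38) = -41.80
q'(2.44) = 14.74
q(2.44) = -11.04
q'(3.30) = 31.27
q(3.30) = 8.43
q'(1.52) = 1.97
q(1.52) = -18.34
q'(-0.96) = -7.16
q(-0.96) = -4.28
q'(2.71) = 19.45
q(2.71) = -6.43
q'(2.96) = 24.20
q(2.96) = -0.98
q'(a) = (a - 3)*(2*a + 4) + (a + 2)^2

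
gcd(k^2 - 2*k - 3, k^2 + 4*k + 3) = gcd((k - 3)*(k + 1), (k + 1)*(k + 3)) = k + 1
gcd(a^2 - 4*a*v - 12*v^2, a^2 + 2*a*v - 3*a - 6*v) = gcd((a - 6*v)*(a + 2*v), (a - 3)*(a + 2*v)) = a + 2*v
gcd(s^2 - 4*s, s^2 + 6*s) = s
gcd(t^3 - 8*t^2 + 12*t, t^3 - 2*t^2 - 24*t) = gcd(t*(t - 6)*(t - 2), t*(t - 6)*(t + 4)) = t^2 - 6*t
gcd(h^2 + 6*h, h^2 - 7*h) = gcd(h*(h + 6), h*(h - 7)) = h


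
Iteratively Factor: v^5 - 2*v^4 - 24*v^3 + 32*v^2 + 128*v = (v + 2)*(v^4 - 4*v^3 - 16*v^2 + 64*v) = (v + 2)*(v + 4)*(v^3 - 8*v^2 + 16*v) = v*(v + 2)*(v + 4)*(v^2 - 8*v + 16) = v*(v - 4)*(v + 2)*(v + 4)*(v - 4)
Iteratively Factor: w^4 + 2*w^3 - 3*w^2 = (w)*(w^3 + 2*w^2 - 3*w) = w^2*(w^2 + 2*w - 3) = w^2*(w - 1)*(w + 3)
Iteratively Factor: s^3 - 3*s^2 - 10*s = (s - 5)*(s^2 + 2*s) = (s - 5)*(s + 2)*(s)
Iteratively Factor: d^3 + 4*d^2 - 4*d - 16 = (d + 2)*(d^2 + 2*d - 8) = (d - 2)*(d + 2)*(d + 4)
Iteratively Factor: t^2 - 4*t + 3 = (t - 3)*(t - 1)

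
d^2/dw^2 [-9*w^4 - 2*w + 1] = -108*w^2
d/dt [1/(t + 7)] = -1/(t + 7)^2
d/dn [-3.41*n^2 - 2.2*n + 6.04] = -6.82*n - 2.2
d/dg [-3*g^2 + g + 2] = 1 - 6*g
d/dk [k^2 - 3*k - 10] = 2*k - 3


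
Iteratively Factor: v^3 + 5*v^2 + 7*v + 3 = (v + 1)*(v^2 + 4*v + 3) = (v + 1)*(v + 3)*(v + 1)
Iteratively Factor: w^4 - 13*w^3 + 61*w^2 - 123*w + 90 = (w - 2)*(w^3 - 11*w^2 + 39*w - 45) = (w - 5)*(w - 2)*(w^2 - 6*w + 9) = (w - 5)*(w - 3)*(w - 2)*(w - 3)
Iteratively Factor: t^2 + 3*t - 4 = (t - 1)*(t + 4)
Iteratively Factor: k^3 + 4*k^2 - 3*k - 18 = (k + 3)*(k^2 + k - 6) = (k + 3)^2*(k - 2)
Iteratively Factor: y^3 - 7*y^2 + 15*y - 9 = (y - 3)*(y^2 - 4*y + 3) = (y - 3)*(y - 1)*(y - 3)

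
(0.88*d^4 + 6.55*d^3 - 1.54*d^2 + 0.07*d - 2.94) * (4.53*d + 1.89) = 3.9864*d^5 + 31.3347*d^4 + 5.4033*d^3 - 2.5935*d^2 - 13.1859*d - 5.5566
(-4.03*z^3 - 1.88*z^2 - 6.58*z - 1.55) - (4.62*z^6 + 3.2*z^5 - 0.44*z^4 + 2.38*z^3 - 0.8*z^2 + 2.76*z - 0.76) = -4.62*z^6 - 3.2*z^5 + 0.44*z^4 - 6.41*z^3 - 1.08*z^2 - 9.34*z - 0.79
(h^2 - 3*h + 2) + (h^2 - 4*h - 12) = 2*h^2 - 7*h - 10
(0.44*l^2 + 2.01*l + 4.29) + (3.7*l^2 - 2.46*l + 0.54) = 4.14*l^2 - 0.45*l + 4.83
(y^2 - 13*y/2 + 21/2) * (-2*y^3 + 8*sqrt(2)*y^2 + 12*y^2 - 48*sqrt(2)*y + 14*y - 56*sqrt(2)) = -2*y^5 + 8*sqrt(2)*y^4 + 25*y^4 - 100*sqrt(2)*y^3 - 85*y^3 + 35*y^2 + 340*sqrt(2)*y^2 - 140*sqrt(2)*y + 147*y - 588*sqrt(2)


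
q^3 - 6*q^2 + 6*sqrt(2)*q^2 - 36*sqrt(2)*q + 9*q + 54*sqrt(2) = (q - 3)^2*(q + 6*sqrt(2))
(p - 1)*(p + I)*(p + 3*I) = p^3 - p^2 + 4*I*p^2 - 3*p - 4*I*p + 3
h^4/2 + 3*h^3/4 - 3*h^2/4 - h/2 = h*(h/2 + 1)*(h - 1)*(h + 1/2)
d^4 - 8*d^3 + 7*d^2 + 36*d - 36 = (d - 6)*(d - 3)*(d - 1)*(d + 2)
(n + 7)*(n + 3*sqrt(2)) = n^2 + 3*sqrt(2)*n + 7*n + 21*sqrt(2)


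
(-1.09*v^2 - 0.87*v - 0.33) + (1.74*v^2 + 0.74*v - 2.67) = 0.65*v^2 - 0.13*v - 3.0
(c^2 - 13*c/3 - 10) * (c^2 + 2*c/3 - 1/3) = c^4 - 11*c^3/3 - 119*c^2/9 - 47*c/9 + 10/3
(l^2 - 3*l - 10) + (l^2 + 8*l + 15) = 2*l^2 + 5*l + 5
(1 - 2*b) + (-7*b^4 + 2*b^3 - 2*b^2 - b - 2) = -7*b^4 + 2*b^3 - 2*b^2 - 3*b - 1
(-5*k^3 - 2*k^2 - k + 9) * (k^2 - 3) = -5*k^5 - 2*k^4 + 14*k^3 + 15*k^2 + 3*k - 27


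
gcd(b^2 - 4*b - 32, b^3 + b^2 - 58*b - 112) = b - 8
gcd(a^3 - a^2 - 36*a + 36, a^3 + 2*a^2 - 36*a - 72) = a^2 - 36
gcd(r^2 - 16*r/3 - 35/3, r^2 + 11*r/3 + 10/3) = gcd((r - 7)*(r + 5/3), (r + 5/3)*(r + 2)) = r + 5/3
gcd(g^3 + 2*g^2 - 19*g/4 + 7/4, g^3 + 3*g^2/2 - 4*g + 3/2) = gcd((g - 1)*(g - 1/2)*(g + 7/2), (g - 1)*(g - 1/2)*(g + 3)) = g^2 - 3*g/2 + 1/2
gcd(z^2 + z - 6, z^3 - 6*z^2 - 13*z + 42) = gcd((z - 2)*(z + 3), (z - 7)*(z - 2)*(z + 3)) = z^2 + z - 6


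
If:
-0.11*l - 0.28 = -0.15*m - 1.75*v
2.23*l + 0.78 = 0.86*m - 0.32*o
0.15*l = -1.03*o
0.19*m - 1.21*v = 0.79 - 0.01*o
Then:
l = 1.07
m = 3.63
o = -0.16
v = -0.08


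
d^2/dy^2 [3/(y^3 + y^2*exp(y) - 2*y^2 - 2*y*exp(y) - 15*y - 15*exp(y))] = 3*(-2*(-y^2*exp(y) - 3*y^2 + 4*y + 17*exp(y) + 15)^2 + (-y^2*exp(y) - 2*y*exp(y) - 6*y + 17*exp(y) + 4)*(-y^3 - y^2*exp(y) + 2*y^2 + 2*y*exp(y) + 15*y + 15*exp(y)))/(-y^3 - y^2*exp(y) + 2*y^2 + 2*y*exp(y) + 15*y + 15*exp(y))^3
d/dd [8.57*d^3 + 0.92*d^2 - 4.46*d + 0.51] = 25.71*d^2 + 1.84*d - 4.46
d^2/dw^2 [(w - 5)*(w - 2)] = 2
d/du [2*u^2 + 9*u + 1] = 4*u + 9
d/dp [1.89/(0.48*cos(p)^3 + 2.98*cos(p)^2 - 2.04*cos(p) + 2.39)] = (2.7216*cos(p)^2 + 11.2644*cos(p) - 3.8556)*sin(p)/(0.48*cos(p)^3 + 2.98*cos(p)^2 - 2.04*cos(p) + 2.39)^2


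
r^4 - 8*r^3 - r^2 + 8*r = r*(r - 8)*(r - 1)*(r + 1)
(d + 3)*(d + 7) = d^2 + 10*d + 21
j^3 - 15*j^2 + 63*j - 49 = (j - 7)^2*(j - 1)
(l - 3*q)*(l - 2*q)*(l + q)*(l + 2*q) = l^4 - 2*l^3*q - 7*l^2*q^2 + 8*l*q^3 + 12*q^4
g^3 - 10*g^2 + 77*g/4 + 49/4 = (g - 7)*(g - 7/2)*(g + 1/2)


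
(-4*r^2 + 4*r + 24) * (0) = 0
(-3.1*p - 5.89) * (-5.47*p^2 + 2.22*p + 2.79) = 16.957*p^3 + 25.3363*p^2 - 21.7248*p - 16.4331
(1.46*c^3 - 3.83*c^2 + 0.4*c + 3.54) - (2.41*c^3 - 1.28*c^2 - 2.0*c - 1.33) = -0.95*c^3 - 2.55*c^2 + 2.4*c + 4.87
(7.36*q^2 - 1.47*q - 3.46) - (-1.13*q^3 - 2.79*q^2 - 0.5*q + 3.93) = 1.13*q^3 + 10.15*q^2 - 0.97*q - 7.39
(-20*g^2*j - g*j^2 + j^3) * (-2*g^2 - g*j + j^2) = 40*g^4*j + 22*g^3*j^2 - 21*g^2*j^3 - 2*g*j^4 + j^5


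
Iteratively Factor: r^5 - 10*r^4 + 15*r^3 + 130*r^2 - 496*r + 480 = (r - 5)*(r^4 - 5*r^3 - 10*r^2 + 80*r - 96) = (r - 5)*(r + 4)*(r^3 - 9*r^2 + 26*r - 24) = (r - 5)*(r - 2)*(r + 4)*(r^2 - 7*r + 12) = (r - 5)*(r - 3)*(r - 2)*(r + 4)*(r - 4)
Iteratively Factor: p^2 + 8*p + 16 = (p + 4)*(p + 4)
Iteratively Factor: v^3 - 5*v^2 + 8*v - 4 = (v - 2)*(v^2 - 3*v + 2) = (v - 2)*(v - 1)*(v - 2)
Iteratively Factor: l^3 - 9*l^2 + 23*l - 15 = (l - 5)*(l^2 - 4*l + 3) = (l - 5)*(l - 3)*(l - 1)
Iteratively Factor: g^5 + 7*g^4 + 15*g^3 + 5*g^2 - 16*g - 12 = (g + 1)*(g^4 + 6*g^3 + 9*g^2 - 4*g - 12) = (g + 1)*(g + 2)*(g^3 + 4*g^2 + g - 6) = (g + 1)*(g + 2)^2*(g^2 + 2*g - 3) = (g + 1)*(g + 2)^2*(g + 3)*(g - 1)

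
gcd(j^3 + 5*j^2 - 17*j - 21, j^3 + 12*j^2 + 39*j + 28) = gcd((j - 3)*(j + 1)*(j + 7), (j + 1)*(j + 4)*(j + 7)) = j^2 + 8*j + 7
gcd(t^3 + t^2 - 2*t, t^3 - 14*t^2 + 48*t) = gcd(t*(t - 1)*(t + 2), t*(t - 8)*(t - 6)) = t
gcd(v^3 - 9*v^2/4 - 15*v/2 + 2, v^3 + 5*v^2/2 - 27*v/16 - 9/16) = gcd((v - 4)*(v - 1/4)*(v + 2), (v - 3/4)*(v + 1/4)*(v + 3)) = 1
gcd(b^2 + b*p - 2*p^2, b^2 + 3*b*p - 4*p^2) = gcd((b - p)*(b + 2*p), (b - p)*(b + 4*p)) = -b + p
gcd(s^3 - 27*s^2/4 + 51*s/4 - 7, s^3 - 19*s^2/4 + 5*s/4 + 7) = s^2 - 23*s/4 + 7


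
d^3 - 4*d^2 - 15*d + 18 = (d - 6)*(d - 1)*(d + 3)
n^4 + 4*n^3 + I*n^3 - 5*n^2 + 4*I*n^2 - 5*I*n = n*(n - 1)*(n + 5)*(n + I)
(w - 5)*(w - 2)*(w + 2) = w^3 - 5*w^2 - 4*w + 20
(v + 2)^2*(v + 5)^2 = v^4 + 14*v^3 + 69*v^2 + 140*v + 100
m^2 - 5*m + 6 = (m - 3)*(m - 2)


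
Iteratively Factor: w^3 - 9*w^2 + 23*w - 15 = (w - 3)*(w^2 - 6*w + 5) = (w - 3)*(w - 1)*(w - 5)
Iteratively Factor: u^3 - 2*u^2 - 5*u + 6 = (u + 2)*(u^2 - 4*u + 3) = (u - 1)*(u + 2)*(u - 3)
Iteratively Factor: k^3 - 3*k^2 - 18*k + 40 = (k - 5)*(k^2 + 2*k - 8) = (k - 5)*(k + 4)*(k - 2)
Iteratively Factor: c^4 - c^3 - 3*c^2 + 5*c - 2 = (c - 1)*(c^3 - 3*c + 2) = (c - 1)^2*(c^2 + c - 2) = (c - 1)^3*(c + 2)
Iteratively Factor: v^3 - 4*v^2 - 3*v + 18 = (v - 3)*(v^2 - v - 6) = (v - 3)*(v + 2)*(v - 3)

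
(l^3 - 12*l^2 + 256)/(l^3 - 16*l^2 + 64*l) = (l + 4)/l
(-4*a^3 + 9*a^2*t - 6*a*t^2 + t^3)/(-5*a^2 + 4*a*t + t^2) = (4*a^2 - 5*a*t + t^2)/(5*a + t)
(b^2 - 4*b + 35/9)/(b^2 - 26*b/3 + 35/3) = (b - 7/3)/(b - 7)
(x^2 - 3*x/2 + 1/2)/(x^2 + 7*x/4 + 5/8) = 4*(2*x^2 - 3*x + 1)/(8*x^2 + 14*x + 5)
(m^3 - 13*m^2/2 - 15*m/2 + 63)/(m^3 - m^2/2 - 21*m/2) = (m - 6)/m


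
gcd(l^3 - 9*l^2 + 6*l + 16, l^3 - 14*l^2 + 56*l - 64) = l^2 - 10*l + 16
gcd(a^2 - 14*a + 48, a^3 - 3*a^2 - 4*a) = 1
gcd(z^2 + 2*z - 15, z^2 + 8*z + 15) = z + 5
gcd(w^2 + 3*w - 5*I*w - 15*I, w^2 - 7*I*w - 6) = 1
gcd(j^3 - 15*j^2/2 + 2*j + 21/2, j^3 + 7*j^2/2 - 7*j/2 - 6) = j^2 - j/2 - 3/2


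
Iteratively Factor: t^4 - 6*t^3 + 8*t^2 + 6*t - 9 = (t - 3)*(t^3 - 3*t^2 - t + 3) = (t - 3)*(t + 1)*(t^2 - 4*t + 3) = (t - 3)*(t - 1)*(t + 1)*(t - 3)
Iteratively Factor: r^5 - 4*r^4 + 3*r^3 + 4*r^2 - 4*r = (r)*(r^4 - 4*r^3 + 3*r^2 + 4*r - 4) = r*(r - 2)*(r^3 - 2*r^2 - r + 2) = r*(r - 2)*(r - 1)*(r^2 - r - 2) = r*(r - 2)*(r - 1)*(r + 1)*(r - 2)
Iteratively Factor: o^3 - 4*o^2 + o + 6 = (o - 3)*(o^2 - o - 2) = (o - 3)*(o + 1)*(o - 2)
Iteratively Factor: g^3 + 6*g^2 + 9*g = (g + 3)*(g^2 + 3*g) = (g + 3)^2*(g)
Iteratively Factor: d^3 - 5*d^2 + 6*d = (d - 2)*(d^2 - 3*d) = (d - 3)*(d - 2)*(d)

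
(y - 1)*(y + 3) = y^2 + 2*y - 3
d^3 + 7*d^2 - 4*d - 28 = (d - 2)*(d + 2)*(d + 7)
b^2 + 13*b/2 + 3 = (b + 1/2)*(b + 6)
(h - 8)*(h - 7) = h^2 - 15*h + 56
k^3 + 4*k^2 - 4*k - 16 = (k - 2)*(k + 2)*(k + 4)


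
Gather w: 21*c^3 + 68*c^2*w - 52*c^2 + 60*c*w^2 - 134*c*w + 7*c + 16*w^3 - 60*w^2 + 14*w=21*c^3 - 52*c^2 + 7*c + 16*w^3 + w^2*(60*c - 60) + w*(68*c^2 - 134*c + 14)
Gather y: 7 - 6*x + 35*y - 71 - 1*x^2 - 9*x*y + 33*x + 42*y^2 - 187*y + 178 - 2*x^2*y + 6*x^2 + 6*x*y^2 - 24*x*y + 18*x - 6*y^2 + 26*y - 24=5*x^2 + 45*x + y^2*(6*x + 36) + y*(-2*x^2 - 33*x - 126) + 90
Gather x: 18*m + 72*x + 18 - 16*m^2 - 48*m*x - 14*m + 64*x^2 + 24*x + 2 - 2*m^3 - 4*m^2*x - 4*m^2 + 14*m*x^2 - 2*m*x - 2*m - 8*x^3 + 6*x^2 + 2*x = -2*m^3 - 20*m^2 + 2*m - 8*x^3 + x^2*(14*m + 70) + x*(-4*m^2 - 50*m + 98) + 20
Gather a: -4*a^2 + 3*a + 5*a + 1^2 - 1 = -4*a^2 + 8*a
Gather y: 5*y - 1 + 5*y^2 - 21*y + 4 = 5*y^2 - 16*y + 3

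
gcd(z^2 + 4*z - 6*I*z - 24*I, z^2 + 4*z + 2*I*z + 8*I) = z + 4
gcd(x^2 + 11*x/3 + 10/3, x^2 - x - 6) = x + 2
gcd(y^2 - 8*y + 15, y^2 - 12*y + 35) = y - 5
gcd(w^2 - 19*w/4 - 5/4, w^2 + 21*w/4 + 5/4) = w + 1/4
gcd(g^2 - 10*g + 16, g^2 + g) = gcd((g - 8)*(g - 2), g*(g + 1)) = 1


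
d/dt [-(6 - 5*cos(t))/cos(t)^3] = 2*(5*cos(t) - 9)*sin(t)/cos(t)^4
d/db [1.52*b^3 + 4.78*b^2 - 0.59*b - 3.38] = 4.56*b^2 + 9.56*b - 0.59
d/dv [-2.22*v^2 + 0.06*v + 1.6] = 0.06 - 4.44*v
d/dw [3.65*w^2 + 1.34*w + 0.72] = 7.3*w + 1.34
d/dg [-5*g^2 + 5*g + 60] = 5 - 10*g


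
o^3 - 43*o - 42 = (o - 7)*(o + 1)*(o + 6)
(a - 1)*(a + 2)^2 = a^3 + 3*a^2 - 4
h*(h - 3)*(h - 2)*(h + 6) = h^4 + h^3 - 24*h^2 + 36*h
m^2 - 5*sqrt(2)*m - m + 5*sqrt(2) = (m - 1)*(m - 5*sqrt(2))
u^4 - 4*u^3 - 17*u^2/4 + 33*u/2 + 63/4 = (u - 7/2)*(u - 3)*(u + 1)*(u + 3/2)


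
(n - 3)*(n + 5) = n^2 + 2*n - 15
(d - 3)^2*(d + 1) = d^3 - 5*d^2 + 3*d + 9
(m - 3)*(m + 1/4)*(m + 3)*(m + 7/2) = m^4 + 15*m^3/4 - 65*m^2/8 - 135*m/4 - 63/8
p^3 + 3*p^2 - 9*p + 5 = (p - 1)^2*(p + 5)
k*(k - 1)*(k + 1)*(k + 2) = k^4 + 2*k^3 - k^2 - 2*k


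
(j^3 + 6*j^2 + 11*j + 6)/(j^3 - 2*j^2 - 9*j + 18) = (j^2 + 3*j + 2)/(j^2 - 5*j + 6)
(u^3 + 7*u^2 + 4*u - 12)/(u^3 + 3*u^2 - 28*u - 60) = (u - 1)/(u - 5)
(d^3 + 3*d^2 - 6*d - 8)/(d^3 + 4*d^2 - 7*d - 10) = (d + 4)/(d + 5)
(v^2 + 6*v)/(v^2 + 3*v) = (v + 6)/(v + 3)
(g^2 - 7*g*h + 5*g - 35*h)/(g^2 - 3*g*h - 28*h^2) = (g + 5)/(g + 4*h)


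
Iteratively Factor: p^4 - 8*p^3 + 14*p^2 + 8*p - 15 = (p - 1)*(p^3 - 7*p^2 + 7*p + 15) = (p - 5)*(p - 1)*(p^2 - 2*p - 3) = (p - 5)*(p - 3)*(p - 1)*(p + 1)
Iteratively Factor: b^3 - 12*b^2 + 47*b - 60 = (b - 3)*(b^2 - 9*b + 20) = (b - 4)*(b - 3)*(b - 5)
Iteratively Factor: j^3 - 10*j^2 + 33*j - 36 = (j - 3)*(j^2 - 7*j + 12) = (j - 3)^2*(j - 4)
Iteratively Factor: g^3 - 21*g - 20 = (g - 5)*(g^2 + 5*g + 4) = (g - 5)*(g + 1)*(g + 4)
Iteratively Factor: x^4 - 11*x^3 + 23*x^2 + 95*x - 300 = (x + 3)*(x^3 - 14*x^2 + 65*x - 100) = (x - 5)*(x + 3)*(x^2 - 9*x + 20) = (x - 5)^2*(x + 3)*(x - 4)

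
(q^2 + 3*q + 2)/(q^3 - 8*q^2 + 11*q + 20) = (q + 2)/(q^2 - 9*q + 20)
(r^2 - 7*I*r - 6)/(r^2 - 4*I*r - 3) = (r - 6*I)/(r - 3*I)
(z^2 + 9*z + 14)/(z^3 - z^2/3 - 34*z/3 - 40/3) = 3*(z + 7)/(3*z^2 - 7*z - 20)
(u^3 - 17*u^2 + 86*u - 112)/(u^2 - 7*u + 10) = (u^2 - 15*u + 56)/(u - 5)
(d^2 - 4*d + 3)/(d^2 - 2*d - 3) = (d - 1)/(d + 1)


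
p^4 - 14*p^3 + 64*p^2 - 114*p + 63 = (p - 7)*(p - 3)^2*(p - 1)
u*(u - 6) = u^2 - 6*u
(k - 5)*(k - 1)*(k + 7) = k^3 + k^2 - 37*k + 35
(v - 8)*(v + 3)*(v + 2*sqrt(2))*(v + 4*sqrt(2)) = v^4 - 5*v^3 + 6*sqrt(2)*v^3 - 30*sqrt(2)*v^2 - 8*v^2 - 144*sqrt(2)*v - 80*v - 384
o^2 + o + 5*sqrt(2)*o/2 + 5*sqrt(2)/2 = (o + 1)*(o + 5*sqrt(2)/2)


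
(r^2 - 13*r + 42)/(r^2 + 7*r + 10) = (r^2 - 13*r + 42)/(r^2 + 7*r + 10)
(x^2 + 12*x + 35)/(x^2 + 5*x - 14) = (x + 5)/(x - 2)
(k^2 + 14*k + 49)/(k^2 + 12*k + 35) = (k + 7)/(k + 5)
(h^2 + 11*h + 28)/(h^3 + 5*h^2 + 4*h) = (h + 7)/(h*(h + 1))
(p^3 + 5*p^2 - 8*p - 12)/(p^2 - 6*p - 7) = (p^2 + 4*p - 12)/(p - 7)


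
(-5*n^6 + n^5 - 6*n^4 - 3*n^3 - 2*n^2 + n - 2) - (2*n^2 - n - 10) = -5*n^6 + n^5 - 6*n^4 - 3*n^3 - 4*n^2 + 2*n + 8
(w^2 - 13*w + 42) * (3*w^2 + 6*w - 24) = 3*w^4 - 33*w^3 + 24*w^2 + 564*w - 1008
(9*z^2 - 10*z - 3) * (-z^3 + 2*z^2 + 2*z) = -9*z^5 + 28*z^4 + z^3 - 26*z^2 - 6*z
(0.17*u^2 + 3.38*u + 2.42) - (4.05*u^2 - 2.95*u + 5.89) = -3.88*u^2 + 6.33*u - 3.47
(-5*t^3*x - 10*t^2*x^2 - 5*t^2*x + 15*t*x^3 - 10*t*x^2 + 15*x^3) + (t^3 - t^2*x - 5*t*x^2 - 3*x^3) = -5*t^3*x + t^3 - 10*t^2*x^2 - 6*t^2*x + 15*t*x^3 - 15*t*x^2 + 12*x^3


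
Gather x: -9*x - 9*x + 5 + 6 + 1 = 12 - 18*x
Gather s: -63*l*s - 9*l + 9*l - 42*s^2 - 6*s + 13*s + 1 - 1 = -42*s^2 + s*(7 - 63*l)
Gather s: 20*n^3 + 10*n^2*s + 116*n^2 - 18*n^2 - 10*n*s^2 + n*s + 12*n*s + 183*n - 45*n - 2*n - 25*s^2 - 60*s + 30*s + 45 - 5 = 20*n^3 + 98*n^2 + 136*n + s^2*(-10*n - 25) + s*(10*n^2 + 13*n - 30) + 40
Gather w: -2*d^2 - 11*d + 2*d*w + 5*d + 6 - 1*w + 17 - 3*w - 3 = -2*d^2 - 6*d + w*(2*d - 4) + 20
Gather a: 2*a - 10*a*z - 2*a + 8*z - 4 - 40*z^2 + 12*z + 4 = -10*a*z - 40*z^2 + 20*z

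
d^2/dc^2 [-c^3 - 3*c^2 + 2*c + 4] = -6*c - 6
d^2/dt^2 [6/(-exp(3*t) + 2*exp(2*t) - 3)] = 6*(-2*(3*exp(t) - 4)^2*exp(2*t) + (9*exp(t) - 8)*(exp(3*t) - 2*exp(2*t) + 3))*exp(2*t)/(exp(3*t) - 2*exp(2*t) + 3)^3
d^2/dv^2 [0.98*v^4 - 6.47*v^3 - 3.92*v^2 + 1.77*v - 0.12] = 11.76*v^2 - 38.82*v - 7.84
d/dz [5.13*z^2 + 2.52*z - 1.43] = 10.26*z + 2.52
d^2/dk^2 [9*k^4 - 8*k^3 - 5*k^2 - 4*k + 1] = 108*k^2 - 48*k - 10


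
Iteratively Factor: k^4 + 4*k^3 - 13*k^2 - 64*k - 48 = (k - 4)*(k^3 + 8*k^2 + 19*k + 12) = (k - 4)*(k + 4)*(k^2 + 4*k + 3) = (k - 4)*(k + 1)*(k + 4)*(k + 3)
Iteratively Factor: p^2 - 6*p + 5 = (p - 5)*(p - 1)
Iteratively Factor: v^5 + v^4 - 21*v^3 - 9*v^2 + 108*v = (v)*(v^4 + v^3 - 21*v^2 - 9*v + 108) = v*(v + 3)*(v^3 - 2*v^2 - 15*v + 36) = v*(v + 3)*(v + 4)*(v^2 - 6*v + 9) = v*(v - 3)*(v + 3)*(v + 4)*(v - 3)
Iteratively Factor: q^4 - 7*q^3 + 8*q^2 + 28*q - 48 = (q - 3)*(q^3 - 4*q^2 - 4*q + 16) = (q - 4)*(q - 3)*(q^2 - 4) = (q - 4)*(q - 3)*(q + 2)*(q - 2)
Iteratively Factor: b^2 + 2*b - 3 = (b + 3)*(b - 1)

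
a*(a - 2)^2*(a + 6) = a^4 + 2*a^3 - 20*a^2 + 24*a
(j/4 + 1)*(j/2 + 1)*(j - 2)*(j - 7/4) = j^4/8 + 9*j^3/32 - 11*j^2/8 - 9*j/8 + 7/2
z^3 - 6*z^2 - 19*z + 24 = (z - 8)*(z - 1)*(z + 3)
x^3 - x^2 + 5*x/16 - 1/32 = (x - 1/2)*(x - 1/4)^2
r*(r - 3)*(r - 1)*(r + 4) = r^4 - 13*r^2 + 12*r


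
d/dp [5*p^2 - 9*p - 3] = 10*p - 9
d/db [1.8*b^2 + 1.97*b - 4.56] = 3.6*b + 1.97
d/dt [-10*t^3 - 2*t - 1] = -30*t^2 - 2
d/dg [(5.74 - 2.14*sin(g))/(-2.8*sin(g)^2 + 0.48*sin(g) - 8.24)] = (-5.992*sin(g)^2 + 32.144*sin(g) + 14.8784)*cos(g)/(7.84*sin(g)^4 - 2.688*sin(g)^3 + 46.3744*sin(g)^2 - 7.9104*sin(g) + 67.8976)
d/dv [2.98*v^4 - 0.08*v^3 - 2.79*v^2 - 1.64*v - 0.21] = 11.92*v^3 - 0.24*v^2 - 5.58*v - 1.64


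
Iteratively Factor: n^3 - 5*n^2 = (n - 5)*(n^2) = n*(n - 5)*(n)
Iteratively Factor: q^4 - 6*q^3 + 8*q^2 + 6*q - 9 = (q - 3)*(q^3 - 3*q^2 - q + 3) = (q - 3)*(q + 1)*(q^2 - 4*q + 3) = (q - 3)^2*(q + 1)*(q - 1)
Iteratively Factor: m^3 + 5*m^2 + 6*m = (m + 3)*(m^2 + 2*m) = (m + 2)*(m + 3)*(m)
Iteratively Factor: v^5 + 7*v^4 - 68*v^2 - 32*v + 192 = (v + 4)*(v^4 + 3*v^3 - 12*v^2 - 20*v + 48) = (v - 2)*(v + 4)*(v^3 + 5*v^2 - 2*v - 24) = (v - 2)*(v + 3)*(v + 4)*(v^2 + 2*v - 8) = (v - 2)*(v + 3)*(v + 4)^2*(v - 2)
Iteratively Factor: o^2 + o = (o)*(o + 1)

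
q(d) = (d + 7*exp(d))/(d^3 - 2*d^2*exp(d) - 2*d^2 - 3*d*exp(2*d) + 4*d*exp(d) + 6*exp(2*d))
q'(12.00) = 0.00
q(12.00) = 0.00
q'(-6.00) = 0.01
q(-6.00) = 0.02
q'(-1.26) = -0.63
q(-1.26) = -0.11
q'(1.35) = 0.46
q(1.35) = 0.82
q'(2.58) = 0.75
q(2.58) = -0.28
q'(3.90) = 0.04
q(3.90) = -0.02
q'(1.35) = 0.46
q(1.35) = 0.82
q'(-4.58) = 0.01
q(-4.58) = 0.03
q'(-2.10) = -0.03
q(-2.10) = 0.06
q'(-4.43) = 0.01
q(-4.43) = 0.03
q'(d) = (d + 7*exp(d))*(2*d^2*exp(d) - 3*d^2 + 6*d*exp(2*d) + 4*d - 9*exp(2*d) - 4*exp(d))/(d^3 - 2*d^2*exp(d) - 2*d^2 - 3*d*exp(2*d) + 4*d*exp(d) + 6*exp(2*d))^2 + (7*exp(d) + 1)/(d^3 - 2*d^2*exp(d) - 2*d^2 - 3*d*exp(2*d) + 4*d*exp(d) + 6*exp(2*d)) = ((d + 7*exp(d))*(2*d^2*exp(d) - 3*d^2 + 6*d*exp(2*d) + 4*d - 9*exp(2*d) - 4*exp(d)) + (7*exp(d) + 1)*(d^3 - 2*d^2*exp(d) - 2*d^2 - 3*d*exp(2*d) + 4*d*exp(d) + 6*exp(2*d)))/(d^3 - 2*d^2*exp(d) - 2*d^2 - 3*d*exp(2*d) + 4*d*exp(d) + 6*exp(2*d))^2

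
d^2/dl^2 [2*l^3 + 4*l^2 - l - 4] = 12*l + 8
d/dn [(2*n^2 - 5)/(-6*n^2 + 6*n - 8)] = (6*n^2 - 46*n + 15)/(2*(9*n^4 - 18*n^3 + 33*n^2 - 24*n + 16))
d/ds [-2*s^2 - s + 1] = -4*s - 1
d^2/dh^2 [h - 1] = 0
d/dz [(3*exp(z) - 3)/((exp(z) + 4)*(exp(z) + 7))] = 3*(-exp(2*z) + 2*exp(z) + 39)*exp(z)/(exp(4*z) + 22*exp(3*z) + 177*exp(2*z) + 616*exp(z) + 784)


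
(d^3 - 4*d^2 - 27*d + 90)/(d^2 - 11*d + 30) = (d^2 + 2*d - 15)/(d - 5)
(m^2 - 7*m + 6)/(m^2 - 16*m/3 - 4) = 3*(m - 1)/(3*m + 2)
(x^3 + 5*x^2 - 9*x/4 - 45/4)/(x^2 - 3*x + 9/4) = (2*x^2 + 13*x + 15)/(2*x - 3)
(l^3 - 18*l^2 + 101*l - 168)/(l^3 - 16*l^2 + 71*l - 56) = (l - 3)/(l - 1)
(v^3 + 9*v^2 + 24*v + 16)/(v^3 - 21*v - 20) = (v + 4)/(v - 5)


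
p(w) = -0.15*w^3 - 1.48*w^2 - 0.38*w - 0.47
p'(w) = -0.45*w^2 - 2.96*w - 0.38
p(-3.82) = -12.25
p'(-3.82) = 4.36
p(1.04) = -2.63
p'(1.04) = -3.95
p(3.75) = -30.62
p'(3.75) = -17.81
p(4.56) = -47.20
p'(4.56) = -23.23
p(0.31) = -0.73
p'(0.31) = -1.34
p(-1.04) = -1.51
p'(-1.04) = 2.21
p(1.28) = -3.70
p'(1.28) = -4.91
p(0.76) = -1.68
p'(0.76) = -2.89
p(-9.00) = -7.58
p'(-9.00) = -10.19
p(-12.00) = 50.17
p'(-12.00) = -29.66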